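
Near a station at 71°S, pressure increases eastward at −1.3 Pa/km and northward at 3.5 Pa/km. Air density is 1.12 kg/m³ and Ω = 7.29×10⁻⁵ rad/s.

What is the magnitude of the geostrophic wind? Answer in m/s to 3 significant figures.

Coriolis parameter at 71°S:
f = 2Ω sin φ = 2 × 7.29×10⁻⁵ × sin 71° = 1.38×10⁻⁴ s⁻¹
In the Southern Hemisphere f is negative: f = −1.38×10⁻⁴ s⁻¹.
Component geostrophic relations (x east, y north):
u_g = −(1/(fρ)) ∂P/∂y,  v_g = (1/(fρ)) ∂P/∂x
u_g = −(3.5×10⁻³)/(−1.38×10⁻⁴ × 1.12) = 22.7 m/s;  v_g = (−1.3×10⁻³)/(−1.38×10⁻⁴ × 1.12) = 8.42 m/s
|V_g| = √(u_g² + v_g²) = 24.2 m/s

24.2 m/s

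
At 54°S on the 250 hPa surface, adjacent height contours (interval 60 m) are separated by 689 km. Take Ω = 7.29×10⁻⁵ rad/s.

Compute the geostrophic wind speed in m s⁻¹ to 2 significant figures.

7.2 m s⁻¹

Coriolis parameter at 54°S:
f = 2Ω sin φ = 2 × 7.29×10⁻⁵ × sin 54° = 1.18×10⁻⁴ s⁻¹
Height gradient: |∂Z/∂n| = 60 m / 689000 m = 8.71×10⁻⁵
On a pressure surface, geostrophic balance gives V_g = (g/f)|∂Z/∂n|:
V_g = 9.81 × 8.71×10⁻⁵ / 1.18×10⁻⁴ = 7.24 m/s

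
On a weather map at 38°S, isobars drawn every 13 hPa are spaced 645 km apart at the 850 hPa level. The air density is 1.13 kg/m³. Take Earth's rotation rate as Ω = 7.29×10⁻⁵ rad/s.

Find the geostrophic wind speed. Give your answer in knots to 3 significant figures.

38.6 knots

Coriolis parameter at 38°S:
f = 2Ω sin φ = 2 × 7.29×10⁻⁵ × sin 38° = 8.98×10⁻⁵ s⁻¹
Pressure gradient: |∂P/∂n| = 1300 Pa / 645000 m = 2.02×10⁻³ Pa/m
Geostrophic balance (pressure-gradient force = Coriolis force):
V_g = (1/(fρ)) |∂P/∂n| = 2.02×10⁻³ / (8.98×10⁻⁵ × 1.13) = 19.9 m/s
Converting: 19.9 m/s × 1.944 = 38.6 knots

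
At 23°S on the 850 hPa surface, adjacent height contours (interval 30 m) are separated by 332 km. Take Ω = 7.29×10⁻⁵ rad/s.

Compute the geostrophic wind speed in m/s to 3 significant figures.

Coriolis parameter at 23°S:
f = 2Ω sin φ = 2 × 7.29×10⁻⁵ × sin 23° = 5.70×10⁻⁵ s⁻¹
Height gradient: |∂Z/∂n| = 30 m / 332000 m = 9.04×10⁻⁵
On a pressure surface, geostrophic balance gives V_g = (g/f)|∂Z/∂n|:
V_g = 9.81 × 9.04×10⁻⁵ / 5.70×10⁻⁵ = 15.6 m/s

15.6 m/s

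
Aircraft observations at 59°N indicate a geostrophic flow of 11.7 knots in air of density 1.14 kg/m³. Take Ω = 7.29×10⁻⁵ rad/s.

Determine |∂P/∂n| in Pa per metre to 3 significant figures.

8.58×10⁻⁴ Pa/m

Coriolis parameter at 59°N:
f = 2Ω sin φ = 2 × 7.29×10⁻⁵ × sin 59° = 1.25×10⁻⁴ s⁻¹
Wind speed in SI: 11.7 knots = 6.02 m/s
Geostrophic balance rearranged: |∂P/∂n| = f ρ V_g
|∂P/∂n| = 1.25×10⁻⁴ × 1.14 × 6.02 = 8.58×10⁻⁴ Pa/m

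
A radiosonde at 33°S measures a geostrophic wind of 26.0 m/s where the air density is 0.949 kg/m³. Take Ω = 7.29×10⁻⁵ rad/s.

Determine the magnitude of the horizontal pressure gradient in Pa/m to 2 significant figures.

2.0×10⁻³ Pa/m

Coriolis parameter at 33°S:
f = 2Ω sin φ = 2 × 7.29×10⁻⁵ × sin 33° = 7.94×10⁻⁵ s⁻¹
Geostrophic balance rearranged: |∂P/∂n| = f ρ V_g
|∂P/∂n| = 7.94×10⁻⁵ × 0.949 × 26.0 = 1.96×10⁻³ Pa/m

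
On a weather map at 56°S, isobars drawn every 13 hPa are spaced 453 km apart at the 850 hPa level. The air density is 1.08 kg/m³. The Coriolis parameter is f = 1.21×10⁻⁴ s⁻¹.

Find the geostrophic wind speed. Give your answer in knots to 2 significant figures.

Pressure gradient: |∂P/∂n| = 1300 Pa / 453000 m = 2.87×10⁻³ Pa/m
Geostrophic balance (pressure-gradient force = Coriolis force):
V_g = (1/(fρ)) |∂P/∂n| = 2.87×10⁻³ / (1.21×10⁻⁴ × 1.08) = 22.0 m/s
Converting: 22.0 m/s × 1.944 = 43 knots

43 knots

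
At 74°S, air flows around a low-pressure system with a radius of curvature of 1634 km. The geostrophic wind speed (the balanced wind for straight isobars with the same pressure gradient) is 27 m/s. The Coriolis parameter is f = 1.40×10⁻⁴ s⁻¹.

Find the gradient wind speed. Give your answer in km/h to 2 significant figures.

Around a low, centrifugal force acts outward with Coriolis, so pressure-gradient force balances both:
(1/ρ)|∂P/∂n| = fV + V²/R  →  V² + fR·V − fR·V_g = 0
With fR = 1.40×10⁻⁴ × 1634×10³ m = 229 m/s:
V = [−fR + √((fR)² + 4 fR V_g)]/2 = [−229 + √(229² + 4×229×27)]/2 = 24.4 m/s
Subgeostrophic (V < V_g = 27 m/s), as expected around a low.
Converting: 24.4 m/s × 3.6 = 88 km/h

88 km/h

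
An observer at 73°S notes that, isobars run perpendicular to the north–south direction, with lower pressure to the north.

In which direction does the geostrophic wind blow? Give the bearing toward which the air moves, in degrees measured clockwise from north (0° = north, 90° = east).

The pressure-gradient force points toward the north (bearing 000°).
Geostrophic balance: in the Southern Hemisphere the Coriolis force deflects motion to the left, so the geostrophic wind blows 90° to the left of the pressure-gradient force (low pressure on the right).
Rotating 000° by 90° counterclockwise gives 270° — the wind blows toward the west.

270°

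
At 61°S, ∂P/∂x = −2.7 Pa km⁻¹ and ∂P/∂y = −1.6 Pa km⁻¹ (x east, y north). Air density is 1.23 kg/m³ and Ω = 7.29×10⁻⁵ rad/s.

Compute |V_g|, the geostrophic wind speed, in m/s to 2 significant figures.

Coriolis parameter at 61°S:
f = 2Ω sin φ = 2 × 7.29×10⁻⁵ × sin 61° = 1.28×10⁻⁴ s⁻¹
In the Southern Hemisphere f is negative: f = −1.28×10⁻⁴ s⁻¹.
Component geostrophic relations (x east, y north):
u_g = −(1/(fρ)) ∂P/∂y,  v_g = (1/(fρ)) ∂P/∂x
u_g = −(−1.6×10⁻³)/(−1.28×10⁻⁴ × 1.23) = −10.2 m/s;  v_g = (−2.7×10⁻³)/(−1.28×10⁻⁴ × 1.23) = 17.2 m/s
|V_g| = √(u_g² + v_g²) = 20.0 m/s

20 m/s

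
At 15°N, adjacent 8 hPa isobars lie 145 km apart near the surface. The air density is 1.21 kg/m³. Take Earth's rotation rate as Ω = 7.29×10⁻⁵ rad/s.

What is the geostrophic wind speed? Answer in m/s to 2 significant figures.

Coriolis parameter at 15°N:
f = 2Ω sin φ = 2 × 7.29×10⁻⁵ × sin 15° = 3.77×10⁻⁵ s⁻¹
Pressure gradient: |∂P/∂n| = 800 Pa / 145000 m = 5.52×10⁻³ Pa/m
Geostrophic balance (pressure-gradient force = Coriolis force):
V_g = (1/(fρ)) |∂P/∂n| = 5.52×10⁻³ / (3.77×10⁻⁵ × 1.21) = 121 m/s

120 m/s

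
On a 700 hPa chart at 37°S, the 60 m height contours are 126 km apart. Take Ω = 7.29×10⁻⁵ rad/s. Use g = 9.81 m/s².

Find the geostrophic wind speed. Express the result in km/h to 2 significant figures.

Coriolis parameter at 37°S:
f = 2Ω sin φ = 2 × 7.29×10⁻⁵ × sin 37° = 8.77×10⁻⁵ s⁻¹
Height gradient: |∂Z/∂n| = 60 m / 126000 m = 4.76×10⁻⁴
On a pressure surface, geostrophic balance gives V_g = (g/f)|∂Z/∂n|:
V_g = 9.81 × 4.76×10⁻⁴ / 8.77×10⁻⁵ = 53.2 m/s
Converting: 53.2 m/s × 3.6 = 190 km/h

190 km/h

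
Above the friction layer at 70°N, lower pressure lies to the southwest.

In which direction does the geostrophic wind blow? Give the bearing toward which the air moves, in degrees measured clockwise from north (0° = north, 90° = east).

315°

The pressure-gradient force points toward the southwest (bearing 225°).
Geostrophic balance: in the Northern Hemisphere the Coriolis force deflects motion to the right, so the geostrophic wind blows 90° to the right of the pressure-gradient force (low pressure on the left).
Rotating 225° by 90° clockwise gives 315° — the wind blows toward the northwest.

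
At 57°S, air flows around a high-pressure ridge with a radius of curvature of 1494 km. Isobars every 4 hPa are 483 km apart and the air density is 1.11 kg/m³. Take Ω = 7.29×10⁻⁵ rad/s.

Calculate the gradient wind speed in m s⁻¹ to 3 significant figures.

6.32 m s⁻¹

Coriolis parameter at 57°S:
f = 2Ω sin φ = 2 × 7.29×10⁻⁵ × sin 57° = 1.22×10⁻⁴ s⁻¹
Pressure gradient: |∂P/∂n| = 400 Pa / 483000 m = 8.28×10⁻⁴ Pa/m
Geostrophic speed: V_g = |∂P/∂n|/(fρ) = 8.28×10⁻⁴/(1.22×10⁻⁴ × 1.11) = 6.10 m/s
Around a high, pressure-gradient force acts outward with centrifugal, so Coriolis balances both:
fV = (1/ρ)|∂P/∂n| + V²/R  →  V² − fR·V + fR·V_g = 0
With fR = 1.22×10⁻⁴ × 1494×10³ m = 183 m/s:
V = [fR − √((fR)² − 4 fR V_g)]/2 = [183 − √(183² − 4×183×6.1)]/2 = 6.32 m/s
Supergeostrophic (V > V_g = 6.1 m/s), as expected around a high.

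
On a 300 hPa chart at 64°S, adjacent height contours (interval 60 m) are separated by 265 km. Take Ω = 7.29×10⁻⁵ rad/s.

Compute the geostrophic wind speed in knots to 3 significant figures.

32.9 knots

Coriolis parameter at 64°S:
f = 2Ω sin φ = 2 × 7.29×10⁻⁵ × sin 64° = 1.31×10⁻⁴ s⁻¹
Height gradient: |∂Z/∂n| = 60 m / 265000 m = 2.26×10⁻⁴
On a pressure surface, geostrophic balance gives V_g = (g/f)|∂Z/∂n|:
V_g = 9.81 × 2.26×10⁻⁴ / 1.31×10⁻⁴ = 16.9 m/s
Converting: 16.9 m/s × 1.944 = 32.9 knots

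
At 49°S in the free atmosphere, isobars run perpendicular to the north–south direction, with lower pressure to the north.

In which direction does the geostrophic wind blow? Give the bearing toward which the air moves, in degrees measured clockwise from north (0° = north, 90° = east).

The pressure-gradient force points toward the north (bearing 000°).
Geostrophic balance: in the Southern Hemisphere the Coriolis force deflects motion to the left, so the geostrophic wind blows 90° to the left of the pressure-gradient force (low pressure on the right).
Rotating 000° by 90° counterclockwise gives 270° — the wind blows toward the west.

270°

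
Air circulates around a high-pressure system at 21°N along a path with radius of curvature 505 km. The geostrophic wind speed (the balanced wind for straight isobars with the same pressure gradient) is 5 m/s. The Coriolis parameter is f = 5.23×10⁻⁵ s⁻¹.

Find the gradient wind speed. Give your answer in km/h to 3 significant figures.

Around a high, pressure-gradient force acts outward with centrifugal, so Coriolis balances both:
fV = (1/ρ)|∂P/∂n| + V²/R  →  V² − fR·V + fR·V_g = 0
With fR = 5.23×10⁻⁵ × 505×10³ m = 26.4 m/s:
V = [fR − √((fR)² − 4 fR V_g)]/2 = [26.4 − √(26.4² − 4×26.4×5)]/2 = 6.7 m/s
Supergeostrophic (V > V_g = 5 m/s), as expected around a high.
Converting: 6.7 m/s × 3.6 = 24.1 km/h

24.1 km/h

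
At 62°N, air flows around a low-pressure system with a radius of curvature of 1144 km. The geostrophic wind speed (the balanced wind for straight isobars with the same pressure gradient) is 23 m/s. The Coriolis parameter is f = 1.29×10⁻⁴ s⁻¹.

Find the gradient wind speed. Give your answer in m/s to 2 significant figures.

Around a low, centrifugal force acts outward with Coriolis, so pressure-gradient force balances both:
(1/ρ)|∂P/∂n| = fV + V²/R  →  V² + fR·V − fR·V_g = 0
With fR = 1.29×10⁻⁴ × 1144×10³ m = 148 m/s:
V = [−fR + √((fR)² + 4 fR V_g)]/2 = [−148 + √(148² + 4×148×23)]/2 = 20.2 m/s
Subgeostrophic (V < V_g = 23 m/s), as expected around a low.

20 m/s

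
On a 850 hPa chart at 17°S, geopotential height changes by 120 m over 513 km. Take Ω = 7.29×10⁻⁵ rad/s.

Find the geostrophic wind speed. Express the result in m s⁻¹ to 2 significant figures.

54 m s⁻¹

Coriolis parameter at 17°S:
f = 2Ω sin φ = 2 × 7.29×10⁻⁵ × sin 17° = 4.26×10⁻⁵ s⁻¹
Height gradient: |∂Z/∂n| = 120 m / 513000 m = 2.34×10⁻⁴
On a pressure surface, geostrophic balance gives V_g = (g/f)|∂Z/∂n|:
V_g = 9.81 × 2.34×10⁻⁴ / 4.26×10⁻⁵ = 53.8 m/s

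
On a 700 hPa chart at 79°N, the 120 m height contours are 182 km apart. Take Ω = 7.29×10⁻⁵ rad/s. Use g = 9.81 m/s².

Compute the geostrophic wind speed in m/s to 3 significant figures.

Coriolis parameter at 79°N:
f = 2Ω sin φ = 2 × 7.29×10⁻⁵ × sin 79° = 1.43×10⁻⁴ s⁻¹
Height gradient: |∂Z/∂n| = 120 m / 182000 m = 6.59×10⁻⁴
On a pressure surface, geostrophic balance gives V_g = (g/f)|∂Z/∂n|:
V_g = 9.81 × 6.59×10⁻⁴ / 1.43×10⁻⁴ = 45.2 m/s

45.2 m/s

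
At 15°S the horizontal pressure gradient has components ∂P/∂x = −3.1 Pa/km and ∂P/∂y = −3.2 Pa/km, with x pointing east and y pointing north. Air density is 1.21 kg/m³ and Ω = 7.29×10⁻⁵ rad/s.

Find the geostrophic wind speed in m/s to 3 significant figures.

Coriolis parameter at 15°S:
f = 2Ω sin φ = 2 × 7.29×10⁻⁵ × sin 15° = 3.77×10⁻⁵ s⁻¹
In the Southern Hemisphere f is negative: f = −3.77×10⁻⁵ s⁻¹.
Component geostrophic relations (x east, y north):
u_g = −(1/(fρ)) ∂P/∂y,  v_g = (1/(fρ)) ∂P/∂x
u_g = −(−3.2×10⁻³)/(−3.77×10⁻⁵ × 1.21) = −70.1 m/s;  v_g = (−3.1×10⁻³)/(−3.77×10⁻⁵ × 1.21) = 67.9 m/s
|V_g| = √(u_g² + v_g²) = 97.6 m/s

97.6 m/s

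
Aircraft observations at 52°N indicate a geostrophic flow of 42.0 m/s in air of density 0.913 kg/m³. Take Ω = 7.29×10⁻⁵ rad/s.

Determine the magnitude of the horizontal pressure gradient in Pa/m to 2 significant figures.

4.4×10⁻³ Pa/m

Coriolis parameter at 52°N:
f = 2Ω sin φ = 2 × 7.29×10⁻⁵ × sin 52° = 1.15×10⁻⁴ s⁻¹
Geostrophic balance rearranged: |∂P/∂n| = f ρ V_g
|∂P/∂n| = 1.15×10⁻⁴ × 0.913 × 42.0 = 4.41×10⁻³ Pa/m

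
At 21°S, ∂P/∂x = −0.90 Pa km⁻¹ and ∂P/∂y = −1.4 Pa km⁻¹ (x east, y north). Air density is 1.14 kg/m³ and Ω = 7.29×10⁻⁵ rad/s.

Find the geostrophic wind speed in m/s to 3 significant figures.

Coriolis parameter at 21°S:
f = 2Ω sin φ = 2 × 7.29×10⁻⁵ × sin 21° = 5.23×10⁻⁵ s⁻¹
In the Southern Hemisphere f is negative: f = −5.23×10⁻⁵ s⁻¹.
Component geostrophic relations (x east, y north):
u_g = −(1/(fρ)) ∂P/∂y,  v_g = (1/(fρ)) ∂P/∂x
u_g = −(−1.4×10⁻³)/(−5.23×10⁻⁵ × 1.14) = −23.5 m/s;  v_g = (−0.90×10⁻³)/(−5.23×10⁻⁵ × 1.14) = 15.1 m/s
|V_g| = √(u_g² + v_g²) = 27.9 m/s

27.9 m/s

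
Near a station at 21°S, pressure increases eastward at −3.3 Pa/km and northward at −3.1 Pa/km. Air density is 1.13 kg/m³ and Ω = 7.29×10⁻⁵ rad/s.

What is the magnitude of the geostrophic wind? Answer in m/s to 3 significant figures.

Coriolis parameter at 21°S:
f = 2Ω sin φ = 2 × 7.29×10⁻⁵ × sin 21° = 5.23×10⁻⁵ s⁻¹
In the Southern Hemisphere f is negative: f = −5.23×10⁻⁵ s⁻¹.
Component geostrophic relations (x east, y north):
u_g = −(1/(fρ)) ∂P/∂y,  v_g = (1/(fρ)) ∂P/∂x
u_g = −(−3.1×10⁻³)/(−5.23×10⁻⁵ × 1.13) = −52.5 m/s;  v_g = (−3.3×10⁻³)/(−5.23×10⁻⁵ × 1.13) = 55.9 m/s
|V_g| = √(u_g² + v_g²) = 76.7 m/s

76.7 m/s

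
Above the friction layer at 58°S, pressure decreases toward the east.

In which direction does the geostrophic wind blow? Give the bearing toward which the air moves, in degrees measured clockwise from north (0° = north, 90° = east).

The pressure-gradient force points toward the east (bearing 090°).
Geostrophic balance: in the Southern Hemisphere the Coriolis force deflects motion to the left, so the geostrophic wind blows 90° to the left of the pressure-gradient force (low pressure on the right).
Rotating 090° by 90° counterclockwise gives 000° — the wind blows toward the north.

000°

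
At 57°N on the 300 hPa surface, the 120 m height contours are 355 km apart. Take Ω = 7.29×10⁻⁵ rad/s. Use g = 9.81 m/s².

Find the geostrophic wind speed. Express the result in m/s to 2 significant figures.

Coriolis parameter at 57°N:
f = 2Ω sin φ = 2 × 7.29×10⁻⁵ × sin 57° = 1.22×10⁻⁴ s⁻¹
Height gradient: |∂Z/∂n| = 120 m / 355000 m = 3.38×10⁻⁴
On a pressure surface, geostrophic balance gives V_g = (g/f)|∂Z/∂n|:
V_g = 9.81 × 3.38×10⁻⁴ / 1.22×10⁻⁴ = 27.1 m/s

27 m/s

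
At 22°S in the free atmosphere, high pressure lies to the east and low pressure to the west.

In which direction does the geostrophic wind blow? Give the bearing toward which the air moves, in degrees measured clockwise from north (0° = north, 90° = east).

The pressure-gradient force points toward the west (bearing 270°).
Geostrophic balance: in the Southern Hemisphere the Coriolis force deflects motion to the left, so the geostrophic wind blows 90° to the left of the pressure-gradient force (low pressure on the right).
Rotating 270° by 90° counterclockwise gives 180° — the wind blows toward the south.

180°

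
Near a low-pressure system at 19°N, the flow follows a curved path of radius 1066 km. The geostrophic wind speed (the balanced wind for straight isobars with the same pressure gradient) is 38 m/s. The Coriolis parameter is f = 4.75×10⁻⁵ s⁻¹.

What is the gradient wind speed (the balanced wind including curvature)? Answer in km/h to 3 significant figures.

Around a low, centrifugal force acts outward with Coriolis, so pressure-gradient force balances both:
(1/ρ)|∂P/∂n| = fV + V²/R  →  V² + fR·V − fR·V_g = 0
With fR = 4.75×10⁻⁵ × 1066×10³ m = 50.6 m/s:
V = [−fR + √((fR)² + 4 fR V_g)]/2 = [−50.6 + √(50.6² + 4×50.6×38)]/2 = 25.3 m/s
Subgeostrophic (V < V_g = 38 m/s), as expected around a low.
Converting: 25.3 m/s × 3.6 = 91.2 km/h

91.2 km/h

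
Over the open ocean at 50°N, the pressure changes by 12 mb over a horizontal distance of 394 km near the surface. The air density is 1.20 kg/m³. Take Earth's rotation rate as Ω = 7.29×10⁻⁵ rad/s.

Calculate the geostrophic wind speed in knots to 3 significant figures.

Coriolis parameter at 50°N:
f = 2Ω sin φ = 2 × 7.29×10⁻⁵ × sin 50° = 1.12×10⁻⁴ s⁻¹
Pressure gradient: |∂P/∂n| = 1200 Pa / 394000 m = 3.05×10⁻³ Pa/m
Geostrophic balance (pressure-gradient force = Coriolis force):
V_g = (1/(fρ)) |∂P/∂n| = 3.05×10⁻³ / (1.12×10⁻⁴ × 1.20) = 22.7 m/s
Converting: 22.7 m/s × 1.944 = 44.2 knots

44.2 knots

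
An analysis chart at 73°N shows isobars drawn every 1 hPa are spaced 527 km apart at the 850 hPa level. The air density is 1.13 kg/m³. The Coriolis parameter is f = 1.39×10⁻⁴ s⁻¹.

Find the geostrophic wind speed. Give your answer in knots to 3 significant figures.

Pressure gradient: |∂P/∂n| = 100 Pa / 527000 m = 1.90×10⁻⁴ Pa/m
Geostrophic balance (pressure-gradient force = Coriolis force):
V_g = (1/(fρ)) |∂P/∂n| = 1.90×10⁻⁴ / (1.39×10⁻⁴ × 1.13) = 1.21 m/s
Converting: 1.21 m/s × 1.944 = 2.35 knots

2.35 knots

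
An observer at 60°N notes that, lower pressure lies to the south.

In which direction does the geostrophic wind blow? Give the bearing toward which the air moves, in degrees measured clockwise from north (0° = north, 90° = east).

270°

The pressure-gradient force points toward the south (bearing 180°).
Geostrophic balance: in the Northern Hemisphere the Coriolis force deflects motion to the right, so the geostrophic wind blows 90° to the right of the pressure-gradient force (low pressure on the left).
Rotating 180° by 90° clockwise gives 270° — the wind blows toward the west.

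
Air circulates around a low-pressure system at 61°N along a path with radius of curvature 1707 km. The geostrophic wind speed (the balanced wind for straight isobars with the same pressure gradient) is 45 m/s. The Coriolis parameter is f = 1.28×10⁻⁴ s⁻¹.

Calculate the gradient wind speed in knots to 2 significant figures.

74 knots

Around a low, centrifugal force acts outward with Coriolis, so pressure-gradient force balances both:
(1/ρ)|∂P/∂n| = fV + V²/R  →  V² + fR·V − fR·V_g = 0
With fR = 1.28×10⁻⁴ × 1707×10³ m = 218 m/s:
V = [−fR + √((fR)² + 4 fR V_g)]/2 = [−218 + √(218² + 4×218×45)]/2 = 38.3 m/s
Subgeostrophic (V < V_g = 45 m/s), as expected around a low.
Converting: 38.3 m/s × 1.944 = 74 knots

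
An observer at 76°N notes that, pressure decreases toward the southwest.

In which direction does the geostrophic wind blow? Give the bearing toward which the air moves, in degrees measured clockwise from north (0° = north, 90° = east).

The pressure-gradient force points toward the southwest (bearing 225°).
Geostrophic balance: in the Northern Hemisphere the Coriolis force deflects motion to the right, so the geostrophic wind blows 90° to the right of the pressure-gradient force (low pressure on the left).
Rotating 225° by 90° clockwise gives 315° — the wind blows toward the northwest.

315°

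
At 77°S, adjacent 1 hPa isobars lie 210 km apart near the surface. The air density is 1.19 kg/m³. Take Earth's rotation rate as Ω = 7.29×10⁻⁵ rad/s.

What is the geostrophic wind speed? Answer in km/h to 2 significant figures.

10 km/h

Coriolis parameter at 77°S:
f = 2Ω sin φ = 2 × 7.29×10⁻⁵ × sin 77° = 1.42×10⁻⁴ s⁻¹
Pressure gradient: |∂P/∂n| = 100 Pa / 210000 m = 4.76×10⁻⁴ Pa/m
Geostrophic balance (pressure-gradient force = Coriolis force):
V_g = (1/(fρ)) |∂P/∂n| = 4.76×10⁻⁴ / (1.42×10⁻⁴ × 1.19) = 2.82 m/s
Converting: 2.82 m/s × 3.6 = 10 km/h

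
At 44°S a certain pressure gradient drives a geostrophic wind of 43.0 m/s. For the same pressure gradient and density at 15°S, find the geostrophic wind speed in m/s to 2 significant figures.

With the same pressure gradient and density, V_g ∝ 1/f ∝ 1/sin φ.
V₂ = V₁ · sin φ₁ / sin φ₂ = 43.0 × sin 44° / sin 15°
V₂ = 43.0 × 0.6947/0.2588 = 120 m/s

120 m/s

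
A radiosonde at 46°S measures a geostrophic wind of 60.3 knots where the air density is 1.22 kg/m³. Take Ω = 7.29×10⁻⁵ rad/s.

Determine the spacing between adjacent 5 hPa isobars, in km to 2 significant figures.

130 km

Coriolis parameter at 46°S:
f = 2Ω sin φ = 2 × 7.29×10⁻⁵ × sin 46° = 1.05×10⁻⁴ s⁻¹
Wind speed in SI: 60.3 knots = 31.0 m/s
Geostrophic balance rearranged: |∂P/∂n| = f ρ V_g
|∂P/∂n| = 1.05×10⁻⁴ × 1.22 × 31.0 = 3.97×10⁻³ Pa/m
Isobar spacing: Δn = ΔP/|∂P/∂n| = 500 Pa / 3.97×10⁻³ Pa/m = 125969 m ≈ 130 km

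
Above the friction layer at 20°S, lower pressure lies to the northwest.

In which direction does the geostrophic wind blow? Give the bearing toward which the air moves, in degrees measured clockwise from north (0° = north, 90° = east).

The pressure-gradient force points toward the northwest (bearing 315°).
Geostrophic balance: in the Southern Hemisphere the Coriolis force deflects motion to the left, so the geostrophic wind blows 90° to the left of the pressure-gradient force (low pressure on the right).
Rotating 315° by 90° counterclockwise gives 225° — the wind blows toward the southwest.

225°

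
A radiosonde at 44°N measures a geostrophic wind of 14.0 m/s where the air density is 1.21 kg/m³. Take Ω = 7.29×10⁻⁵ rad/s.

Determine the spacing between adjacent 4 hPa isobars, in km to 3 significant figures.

Coriolis parameter at 44°N:
f = 2Ω sin φ = 2 × 7.29×10⁻⁵ × sin 44° = 1.01×10⁻⁴ s⁻¹
Geostrophic balance rearranged: |∂P/∂n| = f ρ V_g
|∂P/∂n| = 1.01×10⁻⁴ × 1.21 × 14.0 = 1.72×10⁻³ Pa/m
Isobar spacing: Δn = ΔP/|∂P/∂n| = 400 Pa / 1.72×10⁻³ Pa/m = 233141 m ≈ 233 km

233 km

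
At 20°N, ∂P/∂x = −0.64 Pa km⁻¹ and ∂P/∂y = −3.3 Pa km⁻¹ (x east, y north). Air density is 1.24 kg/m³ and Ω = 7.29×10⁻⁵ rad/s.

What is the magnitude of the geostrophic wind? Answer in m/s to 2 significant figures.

54 m/s

Coriolis parameter at 20°N:
f = 2Ω sin φ = 2 × 7.29×10⁻⁵ × sin 20° = 4.99×10⁻⁵ s⁻¹
Component geostrophic relations (x east, y north):
u_g = −(1/(fρ)) ∂P/∂y,  v_g = (1/(fρ)) ∂P/∂x
u_g = −(−3.3×10⁻³)/(4.99×10⁻⁵ × 1.24) = 53.4 m/s;  v_g = (−0.64×10⁻³)/(4.99×10⁻⁵ × 1.24) = −10.4 m/s
|V_g| = √(u_g² + v_g²) = 54.4 m/s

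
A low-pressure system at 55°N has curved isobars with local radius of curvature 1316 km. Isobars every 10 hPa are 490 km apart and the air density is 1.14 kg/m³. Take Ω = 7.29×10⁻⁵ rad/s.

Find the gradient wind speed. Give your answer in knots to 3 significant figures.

26.8 knots

Coriolis parameter at 55°N:
f = 2Ω sin φ = 2 × 7.29×10⁻⁵ × sin 55° = 1.19×10⁻⁴ s⁻¹
Pressure gradient: |∂P/∂n| = 1000 Pa / 490000 m = 2.04×10⁻³ Pa/m
Geostrophic speed: V_g = |∂P/∂n|/(fρ) = 2.04×10⁻³/(1.19×10⁻⁴ × 1.14) = 15.0 m/s
Around a low, centrifugal force acts outward with Coriolis, so pressure-gradient force balances both:
(1/ρ)|∂P/∂n| = fV + V²/R  →  V² + fR·V − fR·V_g = 0
With fR = 1.19×10⁻⁴ × 1316×10³ m = 157 m/s:
V = [−fR + √((fR)² + 4 fR V_g)]/2 = [−157 + √(157² + 4×157×15)]/2 = 13.8 m/s
Subgeostrophic (V < V_g = 15 m/s), as expected around a low.
Converting: 13.8 m/s × 1.944 = 26.8 knots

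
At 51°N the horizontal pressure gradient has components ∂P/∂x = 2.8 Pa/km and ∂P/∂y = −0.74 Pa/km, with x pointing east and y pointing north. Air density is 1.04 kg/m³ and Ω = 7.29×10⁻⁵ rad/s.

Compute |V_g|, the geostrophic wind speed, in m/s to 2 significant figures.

Coriolis parameter at 51°N:
f = 2Ω sin φ = 2 × 7.29×10⁻⁵ × sin 51° = 1.13×10⁻⁴ s⁻¹
Component geostrophic relations (x east, y north):
u_g = −(1/(fρ)) ∂P/∂y,  v_g = (1/(fρ)) ∂P/∂x
u_g = −(−0.74×10⁻³)/(1.13×10⁻⁴ × 1.04) = 6.28 m/s;  v_g = (2.8×10⁻³)/(1.13×10⁻⁴ × 1.04) = 23.8 m/s
|V_g| = √(u_g² + v_g²) = 24.6 m/s

25 m/s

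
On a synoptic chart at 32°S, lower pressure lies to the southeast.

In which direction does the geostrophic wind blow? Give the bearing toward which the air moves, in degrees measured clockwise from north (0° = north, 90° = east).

The pressure-gradient force points toward the southeast (bearing 135°).
Geostrophic balance: in the Southern Hemisphere the Coriolis force deflects motion to the left, so the geostrophic wind blows 90° to the left of the pressure-gradient force (low pressure on the right).
Rotating 135° by 90° counterclockwise gives 045° — the wind blows toward the northeast.

045°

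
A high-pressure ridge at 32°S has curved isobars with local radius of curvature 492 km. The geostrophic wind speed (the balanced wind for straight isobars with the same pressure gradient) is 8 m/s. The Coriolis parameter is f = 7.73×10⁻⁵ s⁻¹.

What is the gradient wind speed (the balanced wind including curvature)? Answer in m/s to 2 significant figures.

Around a high, pressure-gradient force acts outward with centrifugal, so Coriolis balances both:
fV = (1/ρ)|∂P/∂n| + V²/R  →  V² − fR·V + fR·V_g = 0
With fR = 7.73×10⁻⁵ × 492×10³ m = 38.0 m/s:
V = [fR − √((fR)² − 4 fR V_g)]/2 = [38.0 − √(38.0² − 4×38.0×8)]/2 = 11.4 m/s
Supergeostrophic (V > V_g = 8 m/s), as expected around a high.

11 m/s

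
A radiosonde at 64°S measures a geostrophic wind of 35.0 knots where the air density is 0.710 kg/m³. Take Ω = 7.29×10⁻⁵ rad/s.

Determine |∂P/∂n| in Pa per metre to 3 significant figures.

Coriolis parameter at 64°S:
f = 2Ω sin φ = 2 × 7.29×10⁻⁵ × sin 64° = 1.31×10⁻⁴ s⁻¹
Wind speed in SI: 35.0 knots = 18.0 m/s
Geostrophic balance rearranged: |∂P/∂n| = f ρ V_g
|∂P/∂n| = 1.31×10⁻⁴ × 0.710 × 18.0 = 1.68×10⁻³ Pa/m

1.68×10⁻³ Pa/m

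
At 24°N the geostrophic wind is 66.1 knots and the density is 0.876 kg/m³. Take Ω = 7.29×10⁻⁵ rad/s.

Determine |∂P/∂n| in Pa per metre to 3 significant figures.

1.77×10⁻³ Pa/m

Coriolis parameter at 24°N:
f = 2Ω sin φ = 2 × 7.29×10⁻⁵ × sin 24° = 5.93×10⁻⁵ s⁻¹
Wind speed in SI: 66.1 knots = 34.0 m/s
Geostrophic balance rearranged: |∂P/∂n| = f ρ V_g
|∂P/∂n| = 5.93×10⁻⁵ × 0.876 × 34.0 = 1.77×10⁻³ Pa/m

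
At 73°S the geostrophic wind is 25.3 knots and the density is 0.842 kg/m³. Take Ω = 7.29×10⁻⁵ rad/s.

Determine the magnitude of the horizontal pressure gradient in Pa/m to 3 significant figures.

Coriolis parameter at 73°S:
f = 2Ω sin φ = 2 × 7.29×10⁻⁵ × sin 73° = 1.39×10⁻⁴ s⁻¹
Wind speed in SI: 25.3 knots = 13.0 m/s
Geostrophic balance rearranged: |∂P/∂n| = f ρ V_g
|∂P/∂n| = 1.39×10⁻⁴ × 0.842 × 13.0 = 1.53×10⁻³ Pa/m

1.53×10⁻³ Pa/m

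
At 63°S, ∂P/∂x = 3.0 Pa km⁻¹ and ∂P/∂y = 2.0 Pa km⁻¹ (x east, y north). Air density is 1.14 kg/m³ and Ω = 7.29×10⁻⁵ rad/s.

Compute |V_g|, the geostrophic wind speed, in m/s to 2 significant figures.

24 m/s

Coriolis parameter at 63°S:
f = 2Ω sin φ = 2 × 7.29×10⁻⁵ × sin 63° = 1.30×10⁻⁴ s⁻¹
In the Southern Hemisphere f is negative: f = −1.30×10⁻⁴ s⁻¹.
Component geostrophic relations (x east, y north):
u_g = −(1/(fρ)) ∂P/∂y,  v_g = (1/(fρ)) ∂P/∂x
u_g = −(2.0×10⁻³)/(−1.30×10⁻⁴ × 1.14) = 13.5 m/s;  v_g = (3.0×10⁻³)/(−1.30×10⁻⁴ × 1.14) = −20.3 m/s
|V_g| = √(u_g² + v_g²) = 24.3 m/s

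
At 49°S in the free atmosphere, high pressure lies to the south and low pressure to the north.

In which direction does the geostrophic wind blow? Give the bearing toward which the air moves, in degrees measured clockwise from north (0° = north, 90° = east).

270°

The pressure-gradient force points toward the north (bearing 000°).
Geostrophic balance: in the Southern Hemisphere the Coriolis force deflects motion to the left, so the geostrophic wind blows 90° to the left of the pressure-gradient force (low pressure on the right).
Rotating 000° by 90° counterclockwise gives 270° — the wind blows toward the west.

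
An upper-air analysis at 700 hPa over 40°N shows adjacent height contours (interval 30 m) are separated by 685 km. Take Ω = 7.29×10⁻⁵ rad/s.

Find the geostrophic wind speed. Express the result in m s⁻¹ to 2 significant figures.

Coriolis parameter at 40°N:
f = 2Ω sin φ = 2 × 7.29×10⁻⁵ × sin 40° = 9.37×10⁻⁵ s⁻¹
Height gradient: |∂Z/∂n| = 30 m / 685000 m = 4.38×10⁻⁵
On a pressure surface, geostrophic balance gives V_g = (g/f)|∂Z/∂n|:
V_g = 9.81 × 4.38×10⁻⁵ / 9.37×10⁻⁵ = 4.58 m/s

4.6 m s⁻¹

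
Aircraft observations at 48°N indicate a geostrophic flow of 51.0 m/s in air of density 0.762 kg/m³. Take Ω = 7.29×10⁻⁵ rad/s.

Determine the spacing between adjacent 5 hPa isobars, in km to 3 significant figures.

Coriolis parameter at 48°N:
f = 2Ω sin φ = 2 × 7.29×10⁻⁵ × sin 48° = 1.08×10⁻⁴ s⁻¹
Geostrophic balance rearranged: |∂P/∂n| = f ρ V_g
|∂P/∂n| = 1.08×10⁻⁴ × 0.762 × 51.0 = 4.21×10⁻³ Pa/m
Isobar spacing: Δn = ΔP/|∂P/∂n| = 500 Pa / 4.21×10⁻³ Pa/m = 118745 m ≈ 119 km

119 km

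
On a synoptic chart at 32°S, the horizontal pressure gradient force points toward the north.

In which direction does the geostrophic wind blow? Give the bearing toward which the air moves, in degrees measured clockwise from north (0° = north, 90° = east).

270°

The pressure-gradient force points toward the north (bearing 000°).
Geostrophic balance: in the Southern Hemisphere the Coriolis force deflects motion to the left, so the geostrophic wind blows 90° to the left of the pressure-gradient force (low pressure on the right).
Rotating 000° by 90° counterclockwise gives 270° — the wind blows toward the west.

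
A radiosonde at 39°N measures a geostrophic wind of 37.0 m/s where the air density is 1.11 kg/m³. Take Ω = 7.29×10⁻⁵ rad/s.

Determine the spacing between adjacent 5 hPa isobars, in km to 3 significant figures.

Coriolis parameter at 39°N:
f = 2Ω sin φ = 2 × 7.29×10⁻⁵ × sin 39° = 9.18×10⁻⁵ s⁻¹
Geostrophic balance rearranged: |∂P/∂n| = f ρ V_g
|∂P/∂n| = 9.18×10⁻⁵ × 1.11 × 37.0 = 3.77×10⁻³ Pa/m
Isobar spacing: Δn = ΔP/|∂P/∂n| = 500 Pa / 3.77×10⁻³ Pa/m = 132683 m ≈ 133 km

133 km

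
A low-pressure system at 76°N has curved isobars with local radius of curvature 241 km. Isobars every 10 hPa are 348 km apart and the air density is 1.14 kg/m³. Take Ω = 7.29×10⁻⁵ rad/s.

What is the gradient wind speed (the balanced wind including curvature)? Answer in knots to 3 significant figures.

Coriolis parameter at 76°N:
f = 2Ω sin φ = 2 × 7.29×10⁻⁵ × sin 76° = 1.41×10⁻⁴ s⁻¹
Pressure gradient: |∂P/∂n| = 1000 Pa / 348000 m = 2.87×10⁻³ Pa/m
Geostrophic speed: V_g = |∂P/∂n|/(fρ) = 2.87×10⁻³/(1.41×10⁻⁴ × 1.14) = 17.8 m/s
Around a low, centrifugal force acts outward with Coriolis, so pressure-gradient force balances both:
(1/ρ)|∂P/∂n| = fV + V²/R  →  V² + fR·V − fR·V_g = 0
With fR = 1.41×10⁻⁴ × 241×10³ m = 34.1 m/s:
V = [−fR + √((fR)² + 4 fR V_g)]/2 = [−34.1 + √(34.1² + 4×34.1×17.8)]/2 = 12.9 m/s
Subgeostrophic (V < V_g = 17.8 m/s), as expected around a low.
Converting: 12.9 m/s × 1.944 = 25.1 knots

25.1 knots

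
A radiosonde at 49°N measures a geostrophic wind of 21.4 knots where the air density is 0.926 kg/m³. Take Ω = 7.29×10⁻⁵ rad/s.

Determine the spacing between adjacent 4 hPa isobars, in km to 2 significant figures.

Coriolis parameter at 49°N:
f = 2Ω sin φ = 2 × 7.29×10⁻⁵ × sin 49° = 1.10×10⁻⁴ s⁻¹
Wind speed in SI: 21.4 knots = 11.0 m/s
Geostrophic balance rearranged: |∂P/∂n| = f ρ V_g
|∂P/∂n| = 1.10×10⁻⁴ × 0.926 × 11.0 = 1.12×10⁻³ Pa/m
Isobar spacing: Δn = ΔP/|∂P/∂n| = 400 Pa / 1.12×10⁻³ Pa/m = 356582 m ≈ 360 km

360 km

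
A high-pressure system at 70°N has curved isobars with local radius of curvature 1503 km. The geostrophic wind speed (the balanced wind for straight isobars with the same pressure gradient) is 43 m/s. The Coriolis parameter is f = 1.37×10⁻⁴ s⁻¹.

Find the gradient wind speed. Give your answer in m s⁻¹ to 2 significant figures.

Around a high, pressure-gradient force acts outward with centrifugal, so Coriolis balances both:
fV = (1/ρ)|∂P/∂n| + V²/R  →  V² − fR·V + fR·V_g = 0
With fR = 1.37×10⁻⁴ × 1503×10³ m = 206 m/s:
V = [fR − √((fR)² − 4 fR V_g)]/2 = [206 − √(206² − 4×206×43)]/2 = 61.2 m/s
Supergeostrophic (V > V_g = 43 m/s), as expected around a high.

61 m s⁻¹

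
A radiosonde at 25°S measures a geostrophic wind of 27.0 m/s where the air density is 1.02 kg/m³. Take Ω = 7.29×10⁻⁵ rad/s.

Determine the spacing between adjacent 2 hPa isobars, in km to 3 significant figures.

118 km

Coriolis parameter at 25°S:
f = 2Ω sin φ = 2 × 7.29×10⁻⁵ × sin 25° = 6.16×10⁻⁵ s⁻¹
Geostrophic balance rearranged: |∂P/∂n| = f ρ V_g
|∂P/∂n| = 6.16×10⁻⁵ × 1.02 × 27.0 = 1.70×10⁻³ Pa/m
Isobar spacing: Δn = ΔP/|∂P/∂n| = 200 Pa / 1.70×10⁻³ Pa/m = 117858 m ≈ 118 km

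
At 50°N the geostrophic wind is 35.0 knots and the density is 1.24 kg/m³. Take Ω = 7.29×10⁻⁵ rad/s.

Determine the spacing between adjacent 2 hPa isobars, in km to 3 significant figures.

80.2 km

Coriolis parameter at 50°N:
f = 2Ω sin φ = 2 × 7.29×10⁻⁵ × sin 50° = 1.12×10⁻⁴ s⁻¹
Wind speed in SI: 35.0 knots = 18.0 m/s
Geostrophic balance rearranged: |∂P/∂n| = f ρ V_g
|∂P/∂n| = 1.12×10⁻⁴ × 1.24 × 18.0 = 2.49×10⁻³ Pa/m
Isobar spacing: Δn = ΔP/|∂P/∂n| = 200 Pa / 2.49×10⁻³ Pa/m = 80203 m ≈ 80.2 km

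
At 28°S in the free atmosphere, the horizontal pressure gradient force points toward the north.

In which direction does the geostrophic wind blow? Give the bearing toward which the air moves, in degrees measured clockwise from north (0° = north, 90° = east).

The pressure-gradient force points toward the north (bearing 000°).
Geostrophic balance: in the Southern Hemisphere the Coriolis force deflects motion to the left, so the geostrophic wind blows 90° to the left of the pressure-gradient force (low pressure on the right).
Rotating 000° by 90° counterclockwise gives 270° — the wind blows toward the west.

270°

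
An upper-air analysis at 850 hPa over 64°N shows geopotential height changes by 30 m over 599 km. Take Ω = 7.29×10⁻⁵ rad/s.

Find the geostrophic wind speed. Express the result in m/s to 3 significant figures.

Coriolis parameter at 64°N:
f = 2Ω sin φ = 2 × 7.29×10⁻⁵ × sin 64° = 1.31×10⁻⁴ s⁻¹
Height gradient: |∂Z/∂n| = 30 m / 599000 m = 5.01×10⁻⁵
On a pressure surface, geostrophic balance gives V_g = (g/f)|∂Z/∂n|:
V_g = 9.81 × 5.01×10⁻⁵ / 1.31×10⁻⁴ = 3.75 m/s

3.75 m/s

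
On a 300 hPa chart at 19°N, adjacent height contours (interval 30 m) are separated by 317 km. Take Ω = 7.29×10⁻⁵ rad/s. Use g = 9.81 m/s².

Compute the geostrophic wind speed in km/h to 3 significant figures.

70.4 km/h

Coriolis parameter at 19°N:
f = 2Ω sin φ = 2 × 7.29×10⁻⁵ × sin 19° = 4.75×10⁻⁵ s⁻¹
Height gradient: |∂Z/∂n| = 30 m / 317000 m = 9.46×10⁻⁵
On a pressure surface, geostrophic balance gives V_g = (g/f)|∂Z/∂n|:
V_g = 9.81 × 9.46×10⁻⁵ / 4.75×10⁻⁵ = 19.6 m/s
Converting: 19.6 m/s × 3.6 = 70.4 km/h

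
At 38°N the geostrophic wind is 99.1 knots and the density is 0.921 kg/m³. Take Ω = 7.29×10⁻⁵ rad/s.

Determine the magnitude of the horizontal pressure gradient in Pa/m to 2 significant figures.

4.2×10⁻³ Pa/m

Coriolis parameter at 38°N:
f = 2Ω sin φ = 2 × 7.29×10⁻⁵ × sin 38° = 8.98×10⁻⁵ s⁻¹
Wind speed in SI: 99.1 knots = 51.0 m/s
Geostrophic balance rearranged: |∂P/∂n| = f ρ V_g
|∂P/∂n| = 8.98×10⁻⁵ × 0.921 × 51.0 = 4.21×10⁻³ Pa/m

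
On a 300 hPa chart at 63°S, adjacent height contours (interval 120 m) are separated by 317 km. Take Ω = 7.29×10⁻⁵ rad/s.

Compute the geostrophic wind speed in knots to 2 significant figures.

Coriolis parameter at 63°S:
f = 2Ω sin φ = 2 × 7.29×10⁻⁵ × sin 63° = 1.30×10⁻⁴ s⁻¹
Height gradient: |∂Z/∂n| = 120 m / 317000 m = 3.79×10⁻⁴
On a pressure surface, geostrophic balance gives V_g = (g/f)|∂Z/∂n|:
V_g = 9.81 × 3.79×10⁻⁴ / 1.30×10⁻⁴ = 28.6 m/s
Converting: 28.6 m/s × 1.944 = 56 knots

56 knots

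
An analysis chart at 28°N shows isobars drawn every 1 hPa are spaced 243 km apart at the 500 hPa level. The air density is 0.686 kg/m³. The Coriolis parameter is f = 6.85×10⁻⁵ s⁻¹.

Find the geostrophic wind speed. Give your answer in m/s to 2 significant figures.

8.8 m/s

Pressure gradient: |∂P/∂n| = 100 Pa / 243000 m = 4.12×10⁻⁴ Pa/m
Geostrophic balance (pressure-gradient force = Coriolis force):
V_g = (1/(fρ)) |∂P/∂n| = 4.12×10⁻⁴ / (6.85×10⁻⁵ × 0.686) = 8.76 m/s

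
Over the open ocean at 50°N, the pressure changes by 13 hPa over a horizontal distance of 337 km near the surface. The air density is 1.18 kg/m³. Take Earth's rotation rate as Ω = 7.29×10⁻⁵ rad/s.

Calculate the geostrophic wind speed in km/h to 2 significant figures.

Coriolis parameter at 50°N:
f = 2Ω sin φ = 2 × 7.29×10⁻⁵ × sin 50° = 1.12×10⁻⁴ s⁻¹
Pressure gradient: |∂P/∂n| = 1300 Pa / 337000 m = 3.86×10⁻³ Pa/m
Geostrophic balance (pressure-gradient force = Coriolis force):
V_g = (1/(fρ)) |∂P/∂n| = 3.86×10⁻³ / (1.12×10⁻⁴ × 1.18) = 29.3 m/s
Converting: 29.3 m/s × 3.6 = 110 km/h

110 km/h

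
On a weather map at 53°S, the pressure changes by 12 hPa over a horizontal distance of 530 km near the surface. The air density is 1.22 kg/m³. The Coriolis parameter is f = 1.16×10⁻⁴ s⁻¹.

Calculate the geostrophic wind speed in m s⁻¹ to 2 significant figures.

Pressure gradient: |∂P/∂n| = 1200 Pa / 530000 m = 2.26×10⁻³ Pa/m
Geostrophic balance (pressure-gradient force = Coriolis force):
V_g = (1/(fρ)) |∂P/∂n| = 2.26×10⁻³ / (1.16×10⁻⁴ × 1.22) = 16.0 m/s

16 m s⁻¹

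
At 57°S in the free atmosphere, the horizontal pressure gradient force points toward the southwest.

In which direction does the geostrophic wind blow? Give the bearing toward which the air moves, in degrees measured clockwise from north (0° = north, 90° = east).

The pressure-gradient force points toward the southwest (bearing 225°).
Geostrophic balance: in the Southern Hemisphere the Coriolis force deflects motion to the left, so the geostrophic wind blows 90° to the left of the pressure-gradient force (low pressure on the right).
Rotating 225° by 90° counterclockwise gives 135° — the wind blows toward the southeast.

135°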